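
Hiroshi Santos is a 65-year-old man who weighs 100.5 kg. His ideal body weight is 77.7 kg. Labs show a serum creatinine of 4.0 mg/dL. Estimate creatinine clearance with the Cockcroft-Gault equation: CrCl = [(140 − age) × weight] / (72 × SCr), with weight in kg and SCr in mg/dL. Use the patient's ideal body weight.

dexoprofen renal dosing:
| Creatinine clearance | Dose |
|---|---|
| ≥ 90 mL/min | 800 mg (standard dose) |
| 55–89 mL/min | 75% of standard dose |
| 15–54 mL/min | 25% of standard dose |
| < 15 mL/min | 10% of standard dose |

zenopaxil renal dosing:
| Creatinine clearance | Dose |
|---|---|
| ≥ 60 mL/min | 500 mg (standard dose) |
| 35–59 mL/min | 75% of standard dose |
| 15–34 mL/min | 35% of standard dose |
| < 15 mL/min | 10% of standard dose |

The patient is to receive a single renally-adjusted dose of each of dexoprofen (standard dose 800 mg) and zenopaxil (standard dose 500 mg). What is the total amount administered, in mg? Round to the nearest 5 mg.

375 mg

CrCl = (140 − 65) × 77.7 / (72 × 4) = 5827.5 / 288.00 ≈ 20.2 mL/min
CrCl ≈ 20 mL/min.
dexoprofen: 15–54 mL/min → 25% of 800 mg = 200 mg.
zenopaxil: 15–34 mL/min → 35% of 500 mg = 175 mg.
Total = 200 + 175 = 375 mg.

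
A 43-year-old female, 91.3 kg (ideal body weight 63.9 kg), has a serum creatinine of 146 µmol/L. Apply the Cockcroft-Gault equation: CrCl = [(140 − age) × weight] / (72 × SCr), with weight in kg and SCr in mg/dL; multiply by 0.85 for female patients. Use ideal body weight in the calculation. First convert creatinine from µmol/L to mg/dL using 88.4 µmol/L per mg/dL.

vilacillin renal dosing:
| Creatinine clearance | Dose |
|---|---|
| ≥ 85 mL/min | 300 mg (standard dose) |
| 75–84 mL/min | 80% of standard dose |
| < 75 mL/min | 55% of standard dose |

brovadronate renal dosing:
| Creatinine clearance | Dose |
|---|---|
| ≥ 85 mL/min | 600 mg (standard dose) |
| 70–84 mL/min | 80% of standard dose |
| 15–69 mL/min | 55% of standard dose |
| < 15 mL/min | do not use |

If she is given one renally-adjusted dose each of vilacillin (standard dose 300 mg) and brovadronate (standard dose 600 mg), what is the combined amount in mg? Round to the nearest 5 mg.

495 mg

SCr = 146 / 88.4 = 1.652 mg/dL
CrCl = (140 − 43) × 63.9 / (72 × 1.652) × 0.85 = 6198.3 / 118.94 × 0.85 ≈ 44.3 mL/min
CrCl ≈ 44 mL/min.
vilacillin: < 75 mL/min → 55% of 300 mg = 165 mg.
brovadronate: 15–69 mL/min → 55% of 600 mg = 330 mg.
Total = 165 + 330 = 495 mg.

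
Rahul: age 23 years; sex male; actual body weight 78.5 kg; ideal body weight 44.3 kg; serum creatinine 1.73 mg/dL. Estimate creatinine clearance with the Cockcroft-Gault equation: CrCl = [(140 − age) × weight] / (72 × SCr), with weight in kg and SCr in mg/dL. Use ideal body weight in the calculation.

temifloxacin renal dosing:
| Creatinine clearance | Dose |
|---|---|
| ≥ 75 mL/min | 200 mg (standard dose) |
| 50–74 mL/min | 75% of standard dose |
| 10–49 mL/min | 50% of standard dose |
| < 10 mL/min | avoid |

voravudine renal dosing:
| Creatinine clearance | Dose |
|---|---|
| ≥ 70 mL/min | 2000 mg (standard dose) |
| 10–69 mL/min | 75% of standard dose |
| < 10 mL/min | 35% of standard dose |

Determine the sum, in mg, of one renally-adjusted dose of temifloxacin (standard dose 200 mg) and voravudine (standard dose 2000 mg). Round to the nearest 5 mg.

CrCl = (140 − 23) × 44.3 / (72 × 1.73) = 5183.1 / 124.56 ≈ 41.6 mL/min
CrCl ≈ 42 mL/min.
temifloxacin: 10–49 mL/min → 50% of 200 mg = 100 mg.
voravudine: 10–69 mL/min → 75% of 2000 mg = 1500 mg.
Total = 100 + 1500 = 1600 mg.

1600 mg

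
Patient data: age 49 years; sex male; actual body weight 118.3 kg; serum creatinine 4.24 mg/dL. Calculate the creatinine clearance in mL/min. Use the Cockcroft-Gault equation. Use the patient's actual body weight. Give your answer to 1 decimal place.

CrCl = (140 − 49) × 118.3 / (72 × 4.24) = 10765.3 / 305.28 ≈ 35.3 mL/min

35.3 mL/min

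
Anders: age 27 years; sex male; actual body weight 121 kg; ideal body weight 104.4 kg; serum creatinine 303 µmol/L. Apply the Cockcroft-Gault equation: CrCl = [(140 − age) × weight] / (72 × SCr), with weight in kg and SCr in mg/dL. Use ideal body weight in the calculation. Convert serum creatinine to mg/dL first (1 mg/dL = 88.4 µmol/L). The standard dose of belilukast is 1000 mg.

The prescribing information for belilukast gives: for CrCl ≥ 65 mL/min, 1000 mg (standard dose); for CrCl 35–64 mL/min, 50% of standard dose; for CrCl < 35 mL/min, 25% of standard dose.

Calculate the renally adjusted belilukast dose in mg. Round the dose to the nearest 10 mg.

500 mg

SCr = 303 / 88.4 = 3.428 mg/dL
CrCl = (140 − 27) × 104.4 / (72 × 3.428) = 11797.2 / 246.82 ≈ 47.8 mL/min
CrCl ≈ 48 mL/min → bracket 35–64 mL/min.
50% of 1000 mg = 500 mg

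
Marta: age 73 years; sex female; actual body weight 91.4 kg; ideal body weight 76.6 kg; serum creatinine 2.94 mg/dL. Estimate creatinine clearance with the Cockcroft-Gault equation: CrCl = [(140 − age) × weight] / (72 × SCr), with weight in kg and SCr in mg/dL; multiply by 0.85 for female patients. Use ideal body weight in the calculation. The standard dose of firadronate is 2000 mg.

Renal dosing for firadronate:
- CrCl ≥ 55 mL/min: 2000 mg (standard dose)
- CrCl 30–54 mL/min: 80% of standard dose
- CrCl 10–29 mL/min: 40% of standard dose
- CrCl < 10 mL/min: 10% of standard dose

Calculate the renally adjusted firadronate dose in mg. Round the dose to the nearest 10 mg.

CrCl = (140 − 73) × 76.6 / (72 × 2.94) × 0.85 = 5132.2 / 211.68 × 0.85 ≈ 20.6 mL/min
CrCl ≈ 21 mL/min → bracket 10–29 mL/min.
40% of 2000 mg = 800 mg

800 mg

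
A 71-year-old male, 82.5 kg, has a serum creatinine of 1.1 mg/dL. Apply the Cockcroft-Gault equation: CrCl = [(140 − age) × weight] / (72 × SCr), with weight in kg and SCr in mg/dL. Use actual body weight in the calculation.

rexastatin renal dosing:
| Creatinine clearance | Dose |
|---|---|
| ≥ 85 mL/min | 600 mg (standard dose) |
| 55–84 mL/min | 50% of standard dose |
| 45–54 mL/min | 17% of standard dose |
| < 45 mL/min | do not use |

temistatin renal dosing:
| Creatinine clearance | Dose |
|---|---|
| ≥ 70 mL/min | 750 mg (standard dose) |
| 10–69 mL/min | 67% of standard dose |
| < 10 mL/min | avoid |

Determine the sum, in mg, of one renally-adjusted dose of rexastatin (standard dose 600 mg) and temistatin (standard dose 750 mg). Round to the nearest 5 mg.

1050 mg

CrCl = (140 − 71) × 82.5 / (72 × 1.1) = 5692.5 / 79.20 ≈ 71.9 mL/min
CrCl ≈ 72 mL/min.
rexastatin: 55–84 mL/min → 50% of 600 mg = 300 mg.
temistatin: ≥ 70 mL/min → 100% of 750 mg = 750 mg.
Total = 300 + 750 = 1050 mg.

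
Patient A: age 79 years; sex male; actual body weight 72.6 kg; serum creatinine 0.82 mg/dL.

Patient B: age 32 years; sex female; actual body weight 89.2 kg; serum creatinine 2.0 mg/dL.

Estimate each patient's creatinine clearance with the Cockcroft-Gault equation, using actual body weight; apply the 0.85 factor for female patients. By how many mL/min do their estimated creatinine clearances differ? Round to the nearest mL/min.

Patient A: CrCl = (140 − 79) × 72.6 / (72 × 0.82) = 4428.6 / 59.04 ≈ 75.0 mL/min
Patient B: CrCl = (140 − 32) × 89.2 / (72 × 2) × 0.85 = 9633.6 / 144.00 × 0.85 ≈ 56.9 mL/min
|75.0 − 56.9| = 18.1 mL/min

18 mL/min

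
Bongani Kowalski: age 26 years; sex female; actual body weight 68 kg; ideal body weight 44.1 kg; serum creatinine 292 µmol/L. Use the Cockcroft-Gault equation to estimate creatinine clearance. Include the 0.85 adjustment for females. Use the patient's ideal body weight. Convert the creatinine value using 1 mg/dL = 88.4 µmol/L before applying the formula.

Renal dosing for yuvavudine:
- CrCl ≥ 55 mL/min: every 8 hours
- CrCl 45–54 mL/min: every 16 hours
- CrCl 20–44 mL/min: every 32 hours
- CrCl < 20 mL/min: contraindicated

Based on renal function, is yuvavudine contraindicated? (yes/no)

yes

SCr = 292 / 88.4 = 3.303 mg/dL
CrCl = (140 − 26) × 44.1 / (72 × 3.303) × 0.85 = 5027.4 / 237.82 × 0.85 ≈ 18.0 mL/min
CrCl ≈ 18 mL/min, which is < 20 mL/min.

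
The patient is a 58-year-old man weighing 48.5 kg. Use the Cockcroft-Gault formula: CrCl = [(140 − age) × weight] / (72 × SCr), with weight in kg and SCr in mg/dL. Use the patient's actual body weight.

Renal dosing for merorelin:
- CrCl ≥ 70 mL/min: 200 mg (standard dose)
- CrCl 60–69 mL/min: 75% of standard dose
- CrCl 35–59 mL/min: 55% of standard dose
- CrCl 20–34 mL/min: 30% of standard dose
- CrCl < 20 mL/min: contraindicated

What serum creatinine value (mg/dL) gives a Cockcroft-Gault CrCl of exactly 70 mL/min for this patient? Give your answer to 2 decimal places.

Standard dose requires CrCl ≥ 70 mL/min.
Set (140 − 58) × 48.5 / (72 × SCr) = 70
SCr = (140 − 58) × 48.5 / (72 × 70) = 0.789 mg/dL

0.79 mg/dL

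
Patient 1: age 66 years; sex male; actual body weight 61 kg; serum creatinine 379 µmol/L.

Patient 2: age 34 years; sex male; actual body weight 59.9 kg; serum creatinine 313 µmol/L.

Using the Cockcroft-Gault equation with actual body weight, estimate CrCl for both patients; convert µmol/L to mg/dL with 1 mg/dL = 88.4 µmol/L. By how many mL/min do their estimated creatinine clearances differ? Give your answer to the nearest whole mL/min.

Patient 1: SCr = 379 / 88.4 = 4.287 mg/dL
Patient 1: CrCl = (140 − 66) × 61 / (72 × 4.287) = 4514.0 / 308.66 ≈ 14.6 mL/min
Patient 2: SCr = 313 / 88.4 = 3.541 mg/dL
Patient 2: CrCl = (140 − 34) × 59.9 / (72 × 3.541) = 6349.4 / 254.95 ≈ 24.9 mL/min
|14.6 − 24.9| = 10.3 mL/min

10 mL/min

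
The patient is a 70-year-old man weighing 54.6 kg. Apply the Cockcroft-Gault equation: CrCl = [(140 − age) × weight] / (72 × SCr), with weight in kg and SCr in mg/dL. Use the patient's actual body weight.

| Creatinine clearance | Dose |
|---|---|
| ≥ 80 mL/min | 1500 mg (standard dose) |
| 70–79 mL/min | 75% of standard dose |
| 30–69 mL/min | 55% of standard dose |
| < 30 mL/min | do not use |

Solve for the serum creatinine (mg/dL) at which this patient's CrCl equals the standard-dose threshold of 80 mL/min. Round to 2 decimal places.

Standard dose requires CrCl ≥ 80 mL/min.
Set (140 − 70) × 54.6 / (72 × SCr) = 80
SCr = (140 − 70) × 54.6 / (72 × 80) = 0.664 mg/dL

0.66 mg/dL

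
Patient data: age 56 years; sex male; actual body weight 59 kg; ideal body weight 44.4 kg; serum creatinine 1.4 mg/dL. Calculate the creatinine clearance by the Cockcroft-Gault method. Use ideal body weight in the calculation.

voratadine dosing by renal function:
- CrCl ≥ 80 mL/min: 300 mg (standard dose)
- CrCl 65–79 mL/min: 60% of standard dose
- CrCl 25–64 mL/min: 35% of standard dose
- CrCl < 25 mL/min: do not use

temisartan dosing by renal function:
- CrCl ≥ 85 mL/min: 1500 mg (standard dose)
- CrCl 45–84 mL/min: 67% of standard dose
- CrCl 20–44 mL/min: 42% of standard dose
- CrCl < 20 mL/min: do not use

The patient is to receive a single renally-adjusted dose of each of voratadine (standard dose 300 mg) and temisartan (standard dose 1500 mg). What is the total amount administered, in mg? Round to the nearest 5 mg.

CrCl = (140 − 56) × 44.4 / (72 × 1.4) = 3729.6 / 100.80 ≈ 37.0 mL/min
CrCl ≈ 37 mL/min.
voratadine: 25–64 mL/min → 35% of 300 mg = 105 mg.
temisartan: 20–44 mL/min → 42% of 1500 mg = 630 mg.
Total = 105 + 630 = 735 mg.

735 mg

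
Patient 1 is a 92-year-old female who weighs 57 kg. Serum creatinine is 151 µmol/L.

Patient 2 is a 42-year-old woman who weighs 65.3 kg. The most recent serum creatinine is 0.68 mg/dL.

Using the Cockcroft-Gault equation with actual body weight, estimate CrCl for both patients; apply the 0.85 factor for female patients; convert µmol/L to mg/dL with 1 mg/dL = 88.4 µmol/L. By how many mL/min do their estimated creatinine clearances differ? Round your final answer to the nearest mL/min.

92 mL/min

Patient 1: SCr = 151 / 88.4 = 1.708 mg/dL
Patient 1: CrCl = (140 − 92) × 57 / (72 × 1.708) × 0.85 = 2736.0 / 122.98 × 0.85 ≈ 18.9 mL/min
Patient 2: CrCl = (140 − 42) × 65.3 / (72 × 0.68) × 0.85 = 6399.4 / 48.96 × 0.85 ≈ 111.1 mL/min
|18.9 − 111.1| = 92.2 mL/min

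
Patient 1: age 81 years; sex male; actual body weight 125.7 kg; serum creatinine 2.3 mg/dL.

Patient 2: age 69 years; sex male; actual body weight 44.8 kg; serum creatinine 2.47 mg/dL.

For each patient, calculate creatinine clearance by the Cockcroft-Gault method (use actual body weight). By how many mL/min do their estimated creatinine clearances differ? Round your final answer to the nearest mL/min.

27 mL/min

Patient 1: CrCl = (140 − 81) × 125.7 / (72 × 2.3) = 7416.3 / 165.60 ≈ 44.8 mL/min
Patient 2: CrCl = (140 − 69) × 44.8 / (72 × 2.47) = 3180.8 / 177.84 ≈ 17.9 mL/min
|44.8 − 17.9| = 26.9 mL/min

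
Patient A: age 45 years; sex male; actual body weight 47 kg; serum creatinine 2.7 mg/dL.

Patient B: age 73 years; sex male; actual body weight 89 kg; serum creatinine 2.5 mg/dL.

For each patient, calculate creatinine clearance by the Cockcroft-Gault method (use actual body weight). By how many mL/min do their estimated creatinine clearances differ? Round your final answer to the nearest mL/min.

Patient A: CrCl = (140 − 45) × 47 / (72 × 2.7) = 4465.0 / 194.40 ≈ 23.0 mL/min
Patient B: CrCl = (140 − 73) × 89 / (72 × 2.5) = 5963.0 / 180.00 ≈ 33.1 mL/min
|23.0 − 33.1| = 10.1 mL/min

10 mL/min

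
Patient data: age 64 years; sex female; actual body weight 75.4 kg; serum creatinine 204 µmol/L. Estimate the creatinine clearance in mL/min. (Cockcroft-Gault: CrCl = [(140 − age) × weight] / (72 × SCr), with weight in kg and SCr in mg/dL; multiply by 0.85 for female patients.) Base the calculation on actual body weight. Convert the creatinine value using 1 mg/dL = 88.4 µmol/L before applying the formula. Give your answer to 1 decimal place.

SCr = 204 / 88.4 = 2.308 mg/dL
CrCl = (140 − 64) × 75.4 / (72 × 2.308) × 0.85 = 5730.4 / 166.18 × 0.85 ≈ 29.3 mL/min

29.3 mL/min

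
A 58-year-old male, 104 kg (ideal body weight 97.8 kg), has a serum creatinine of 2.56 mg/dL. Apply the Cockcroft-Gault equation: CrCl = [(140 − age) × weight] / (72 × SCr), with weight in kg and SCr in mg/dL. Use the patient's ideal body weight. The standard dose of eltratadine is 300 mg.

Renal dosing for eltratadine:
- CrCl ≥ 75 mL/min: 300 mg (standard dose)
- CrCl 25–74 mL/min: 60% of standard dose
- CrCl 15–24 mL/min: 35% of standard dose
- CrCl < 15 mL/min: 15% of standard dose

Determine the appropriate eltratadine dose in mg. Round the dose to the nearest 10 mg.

CrCl = (140 − 58) × 97.8 / (72 × 2.56) = 8019.6 / 184.32 ≈ 43.5 mL/min
CrCl ≈ 44 mL/min → bracket 25–74 mL/min.
60% of 300 mg = 180 mg

180 mg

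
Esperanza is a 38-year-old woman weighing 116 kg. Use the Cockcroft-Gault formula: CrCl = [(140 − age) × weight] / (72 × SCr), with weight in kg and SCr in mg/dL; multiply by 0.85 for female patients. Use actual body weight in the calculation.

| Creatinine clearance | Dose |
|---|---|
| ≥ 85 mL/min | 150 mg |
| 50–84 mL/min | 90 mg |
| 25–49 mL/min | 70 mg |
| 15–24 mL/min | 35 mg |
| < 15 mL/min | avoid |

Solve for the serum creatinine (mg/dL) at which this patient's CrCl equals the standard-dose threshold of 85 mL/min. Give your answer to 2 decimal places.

Standard dose requires CrCl ≥ 85 mL/min.
Set (140 − 38) × 116 × 0.85 / (72 × SCr) = 85
SCr = (140 − 38) × 116 × 0.85 / (72 × 85) = 1.643 mg/dL

1.64 mg/dL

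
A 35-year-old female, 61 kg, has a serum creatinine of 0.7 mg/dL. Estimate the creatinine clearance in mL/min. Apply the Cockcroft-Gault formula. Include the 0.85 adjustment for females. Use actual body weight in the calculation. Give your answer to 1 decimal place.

108.0 mL/min

CrCl = (140 − 35) × 61 / (72 × 0.7) × 0.85 = 6405.0 / 50.40 × 0.85 ≈ 108.0 mL/min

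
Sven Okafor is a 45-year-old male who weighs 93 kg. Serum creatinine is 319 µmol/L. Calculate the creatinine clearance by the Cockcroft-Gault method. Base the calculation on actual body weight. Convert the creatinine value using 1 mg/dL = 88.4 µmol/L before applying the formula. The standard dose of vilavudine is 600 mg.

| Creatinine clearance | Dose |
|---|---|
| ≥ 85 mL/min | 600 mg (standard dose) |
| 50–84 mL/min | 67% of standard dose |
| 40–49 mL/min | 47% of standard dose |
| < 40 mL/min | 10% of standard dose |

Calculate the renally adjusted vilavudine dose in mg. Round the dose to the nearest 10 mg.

SCr = 319 / 88.4 = 3.609 mg/dL
CrCl = (140 − 45) × 93 / (72 × 3.609) = 8835.0 / 259.85 ≈ 34.0 mL/min
CrCl ≈ 34 mL/min → bracket < 40 mL/min.
10% of 600 mg = 60 mg

60 mg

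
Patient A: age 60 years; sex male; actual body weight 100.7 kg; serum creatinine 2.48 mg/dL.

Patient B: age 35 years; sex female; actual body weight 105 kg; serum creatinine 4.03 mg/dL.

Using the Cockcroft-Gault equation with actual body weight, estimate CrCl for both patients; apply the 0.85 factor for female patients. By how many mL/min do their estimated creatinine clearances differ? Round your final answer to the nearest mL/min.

Patient A: CrCl = (140 − 60) × 100.7 / (72 × 2.48) = 8056.0 / 178.56 ≈ 45.1 mL/min
Patient B: CrCl = (140 − 35) × 105 / (72 × 4.03) × 0.85 = 11025.0 / 290.16 × 0.85 ≈ 32.3 mL/min
|45.1 − 32.3| = 12.8 mL/min

13 mL/min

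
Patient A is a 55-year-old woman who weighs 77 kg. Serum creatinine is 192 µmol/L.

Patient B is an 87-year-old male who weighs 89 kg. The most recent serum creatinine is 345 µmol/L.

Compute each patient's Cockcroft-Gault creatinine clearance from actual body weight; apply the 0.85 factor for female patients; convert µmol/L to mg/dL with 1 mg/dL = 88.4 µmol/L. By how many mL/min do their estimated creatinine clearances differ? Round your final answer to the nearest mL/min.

Patient A: SCr = 192 / 88.4 = 2.172 mg/dL
Patient A: CrCl = (140 − 55) × 77 / (72 × 2.172) × 0.85 = 6545.0 / 156.38 × 0.85 ≈ 35.6 mL/min
Patient B: SCr = 345 / 88.4 = 3.903 mg/dL
Patient B: CrCl = (140 − 87) × 89 / (72 × 3.903) = 4717.0 / 281.02 ≈ 16.8 mL/min
|35.6 − 16.8| = 18.8 mL/min

19 mL/min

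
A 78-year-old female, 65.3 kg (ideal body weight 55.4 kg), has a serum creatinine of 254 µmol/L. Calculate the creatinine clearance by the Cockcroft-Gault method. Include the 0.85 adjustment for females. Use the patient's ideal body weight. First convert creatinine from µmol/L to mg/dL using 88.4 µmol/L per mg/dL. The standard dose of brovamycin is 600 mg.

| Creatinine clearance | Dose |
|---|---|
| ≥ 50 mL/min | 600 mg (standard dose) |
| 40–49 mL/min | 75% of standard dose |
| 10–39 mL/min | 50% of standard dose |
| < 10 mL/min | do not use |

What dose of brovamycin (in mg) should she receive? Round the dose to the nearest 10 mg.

300 mg

SCr = 254 / 88.4 = 2.873 mg/dL
CrCl = (140 − 78) × 55.4 / (72 × 2.873) × 0.85 = 3434.8 / 206.86 × 0.85 ≈ 14.1 mL/min
CrCl ≈ 14 mL/min → bracket 10–39 mL/min.
50% of 600 mg = 300 mg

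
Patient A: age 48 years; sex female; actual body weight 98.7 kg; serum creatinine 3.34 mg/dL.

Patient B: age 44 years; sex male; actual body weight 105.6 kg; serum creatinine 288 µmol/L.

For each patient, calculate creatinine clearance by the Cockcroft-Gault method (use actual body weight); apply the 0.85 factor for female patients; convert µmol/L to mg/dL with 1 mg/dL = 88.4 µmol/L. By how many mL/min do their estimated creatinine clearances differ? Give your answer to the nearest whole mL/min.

11 mL/min

Patient A: CrCl = (140 − 48) × 98.7 / (72 × 3.34) × 0.85 = 9080.4 / 240.48 × 0.85 ≈ 32.1 mL/min
Patient B: SCr = 288 / 88.4 = 3.258 mg/dL
Patient B: CrCl = (140 − 44) × 105.6 / (72 × 3.258) = 10137.6 / 234.58 ≈ 43.2 mL/min
|32.1 − 43.2| = 11.1 mL/min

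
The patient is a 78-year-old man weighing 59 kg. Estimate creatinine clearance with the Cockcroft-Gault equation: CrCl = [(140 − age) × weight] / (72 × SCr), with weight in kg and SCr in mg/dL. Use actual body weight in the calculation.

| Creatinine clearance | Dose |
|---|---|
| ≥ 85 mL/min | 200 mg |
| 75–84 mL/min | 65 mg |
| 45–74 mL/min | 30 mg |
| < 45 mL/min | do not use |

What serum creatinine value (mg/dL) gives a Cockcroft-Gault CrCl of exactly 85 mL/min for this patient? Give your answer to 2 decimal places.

Standard dose requires CrCl ≥ 85 mL/min.
Set (140 − 78) × 59 / (72 × SCr) = 85
SCr = (140 − 78) × 59 / (72 × 85) = 0.598 mg/dL

0.60 mg/dL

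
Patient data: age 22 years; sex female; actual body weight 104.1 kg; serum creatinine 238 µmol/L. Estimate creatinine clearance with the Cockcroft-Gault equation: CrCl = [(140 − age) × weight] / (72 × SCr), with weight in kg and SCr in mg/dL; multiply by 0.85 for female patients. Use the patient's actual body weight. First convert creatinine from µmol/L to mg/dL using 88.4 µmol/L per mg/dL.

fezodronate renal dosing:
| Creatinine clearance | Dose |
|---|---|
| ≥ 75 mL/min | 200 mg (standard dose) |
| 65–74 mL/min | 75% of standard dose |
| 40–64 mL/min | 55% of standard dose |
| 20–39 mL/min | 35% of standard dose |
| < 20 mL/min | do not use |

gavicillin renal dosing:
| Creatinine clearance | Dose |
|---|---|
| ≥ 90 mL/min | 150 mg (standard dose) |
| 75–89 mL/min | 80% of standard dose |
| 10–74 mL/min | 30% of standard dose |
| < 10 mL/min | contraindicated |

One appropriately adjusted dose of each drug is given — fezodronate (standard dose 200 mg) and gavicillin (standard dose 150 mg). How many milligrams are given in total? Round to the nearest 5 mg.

155 mg

SCr = 238 / 88.4 = 2.692 mg/dL
CrCl = (140 − 22) × 104.1 / (72 × 2.692) × 0.85 = 12283.8 / 193.82 × 0.85 ≈ 53.9 mL/min
CrCl ≈ 54 mL/min.
fezodronate: 40–64 mL/min → 55% of 200 mg = 110 mg.
gavicillin: 10–74 mL/min → 30% of 150 mg = 45 mg.
Total = 110 + 45 = 155 mg.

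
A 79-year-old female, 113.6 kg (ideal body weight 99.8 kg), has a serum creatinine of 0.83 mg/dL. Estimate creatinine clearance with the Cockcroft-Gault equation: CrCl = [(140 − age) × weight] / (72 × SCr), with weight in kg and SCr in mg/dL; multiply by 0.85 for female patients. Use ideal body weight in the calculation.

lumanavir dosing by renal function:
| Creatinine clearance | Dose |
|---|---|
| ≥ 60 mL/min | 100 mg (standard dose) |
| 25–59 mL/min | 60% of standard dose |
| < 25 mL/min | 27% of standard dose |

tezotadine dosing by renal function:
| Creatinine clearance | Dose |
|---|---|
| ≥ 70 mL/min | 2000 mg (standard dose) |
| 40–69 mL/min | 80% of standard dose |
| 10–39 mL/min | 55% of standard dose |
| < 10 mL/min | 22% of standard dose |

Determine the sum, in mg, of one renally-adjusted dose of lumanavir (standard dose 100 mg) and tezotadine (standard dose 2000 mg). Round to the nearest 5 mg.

CrCl = (140 − 79) × 99.8 / (72 × 0.83) × 0.85 = 6087.8 / 59.76 × 0.85 ≈ 86.6 mL/min
CrCl ≈ 87 mL/min.
lumanavir: ≥ 60 mL/min → 100% of 100 mg = 100 mg.
tezotadine: ≥ 70 mL/min → 100% of 2000 mg = 2000 mg.
Total = 100 + 2000 = 2100 mg.

2100 mg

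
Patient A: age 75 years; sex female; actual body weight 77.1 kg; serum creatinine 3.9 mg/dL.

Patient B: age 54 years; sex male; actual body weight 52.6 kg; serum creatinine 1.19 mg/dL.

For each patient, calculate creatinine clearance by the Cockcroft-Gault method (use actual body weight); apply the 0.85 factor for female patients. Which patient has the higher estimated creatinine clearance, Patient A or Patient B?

Patient B

Patient A: CrCl = (140 − 75) × 77.1 / (72 × 3.9) × 0.85 = 5011.5 / 280.80 × 0.85 ≈ 15.2 mL/min
Patient B: CrCl = (140 − 54) × 52.6 / (72 × 1.19) = 4523.6 / 85.68 ≈ 52.8 mL/min
15.2 vs 52.8 mL/min → Patient B is higher.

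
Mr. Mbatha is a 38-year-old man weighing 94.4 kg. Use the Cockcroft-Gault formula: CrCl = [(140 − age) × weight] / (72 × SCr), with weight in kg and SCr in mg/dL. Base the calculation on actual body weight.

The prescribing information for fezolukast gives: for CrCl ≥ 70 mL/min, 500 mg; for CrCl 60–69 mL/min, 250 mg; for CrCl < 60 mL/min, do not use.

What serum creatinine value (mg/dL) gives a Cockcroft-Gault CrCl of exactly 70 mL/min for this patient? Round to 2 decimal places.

1.91 mg/dL

Standard dose requires CrCl ≥ 70 mL/min.
Set (140 − 38) × 94.4 / (72 × SCr) = 70
SCr = (140 − 38) × 94.4 / (72 × 70) = 1.910 mg/dL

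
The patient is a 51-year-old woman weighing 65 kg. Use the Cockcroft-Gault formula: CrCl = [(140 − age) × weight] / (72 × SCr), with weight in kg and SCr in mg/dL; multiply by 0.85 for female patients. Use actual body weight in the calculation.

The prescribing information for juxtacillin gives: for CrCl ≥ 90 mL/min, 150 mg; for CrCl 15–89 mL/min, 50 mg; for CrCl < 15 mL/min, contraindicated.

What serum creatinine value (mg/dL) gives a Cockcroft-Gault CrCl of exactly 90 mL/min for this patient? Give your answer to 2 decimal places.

Standard dose requires CrCl ≥ 90 mL/min.
Set (140 − 51) × 65 × 0.85 / (72 × SCr) = 90
SCr = (140 − 51) × 65 × 0.85 / (72 × 90) = 0.759 mg/dL

0.76 mg/dL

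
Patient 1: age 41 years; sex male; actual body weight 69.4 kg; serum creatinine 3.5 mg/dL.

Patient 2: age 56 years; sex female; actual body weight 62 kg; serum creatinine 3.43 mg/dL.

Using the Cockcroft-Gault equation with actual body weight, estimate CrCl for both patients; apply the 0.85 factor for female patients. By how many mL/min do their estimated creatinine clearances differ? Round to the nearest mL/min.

Patient 1: CrCl = (140 − 41) × 69.4 / (72 × 3.5) = 6870.6 / 252.00 ≈ 27.3 mL/min
Patient 2: CrCl = (140 − 56) × 62 / (72 × 3.43) × 0.85 = 5208.0 / 246.96 × 0.85 ≈ 17.9 mL/min
|27.3 − 17.9| = 9.4 mL/min

9 mL/min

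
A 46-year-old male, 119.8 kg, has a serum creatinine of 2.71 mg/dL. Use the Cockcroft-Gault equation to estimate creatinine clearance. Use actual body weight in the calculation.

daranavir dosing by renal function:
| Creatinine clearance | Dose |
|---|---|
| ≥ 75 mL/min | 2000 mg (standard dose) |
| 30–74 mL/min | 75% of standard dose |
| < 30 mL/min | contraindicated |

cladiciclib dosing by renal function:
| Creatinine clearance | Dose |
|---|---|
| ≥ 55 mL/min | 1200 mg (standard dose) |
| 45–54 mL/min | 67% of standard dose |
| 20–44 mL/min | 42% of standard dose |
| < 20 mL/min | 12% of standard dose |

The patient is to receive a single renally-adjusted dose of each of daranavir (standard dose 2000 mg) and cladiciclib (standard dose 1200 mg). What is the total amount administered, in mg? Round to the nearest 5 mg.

CrCl = (140 − 46) × 119.8 / (72 × 2.71) = 11261.2 / 195.12 ≈ 57.7 mL/min
CrCl ≈ 58 mL/min.
daranavir: 30–74 mL/min → 75% of 2000 mg = 1500 mg.
cladiciclib: ≥ 55 mL/min → 100% of 1200 mg = 1200 mg.
Total = 1500 + 1200 = 2700 mg.

2700 mg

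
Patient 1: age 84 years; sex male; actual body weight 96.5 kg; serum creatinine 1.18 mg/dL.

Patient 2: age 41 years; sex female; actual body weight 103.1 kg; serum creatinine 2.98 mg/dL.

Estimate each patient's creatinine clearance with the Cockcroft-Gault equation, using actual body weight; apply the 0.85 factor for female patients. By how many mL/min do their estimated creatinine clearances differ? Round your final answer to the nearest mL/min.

23 mL/min

Patient 1: CrCl = (140 − 84) × 96.5 / (72 × 1.18) = 5404.0 / 84.96 ≈ 63.6 mL/min
Patient 2: CrCl = (140 − 41) × 103.1 / (72 × 2.98) × 0.85 = 10206.9 / 214.56 × 0.85 ≈ 40.4 mL/min
|63.6 − 40.4| = 23.2 mL/min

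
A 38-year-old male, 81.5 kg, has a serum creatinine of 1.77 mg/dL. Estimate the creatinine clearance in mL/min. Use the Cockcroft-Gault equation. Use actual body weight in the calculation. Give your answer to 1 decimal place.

CrCl = (140 − 38) × 81.5 / (72 × 1.77) = 8313.0 / 127.44 ≈ 65.2 mL/min

65.2 mL/min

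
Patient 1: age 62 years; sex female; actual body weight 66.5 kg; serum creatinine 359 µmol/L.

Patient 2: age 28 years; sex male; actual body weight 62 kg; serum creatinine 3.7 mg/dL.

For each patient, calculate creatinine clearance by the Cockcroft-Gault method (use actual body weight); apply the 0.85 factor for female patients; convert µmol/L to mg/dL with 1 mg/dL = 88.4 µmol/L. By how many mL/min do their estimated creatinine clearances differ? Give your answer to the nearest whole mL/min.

Patient 1: SCr = 359 / 88.4 = 4.061 mg/dL
Patient 1: CrCl = (140 − 62) × 66.5 / (72 × 4.061) × 0.85 = 5187.0 / 292.39 × 0.85 ≈ 15.1 mL/min
Patient 2: CrCl = (140 − 28) × 62 / (72 × 3.7) = 6944.0 / 266.40 ≈ 26.1 mL/min
|15.1 − 26.1| = 11.0 mL/min

11 mL/min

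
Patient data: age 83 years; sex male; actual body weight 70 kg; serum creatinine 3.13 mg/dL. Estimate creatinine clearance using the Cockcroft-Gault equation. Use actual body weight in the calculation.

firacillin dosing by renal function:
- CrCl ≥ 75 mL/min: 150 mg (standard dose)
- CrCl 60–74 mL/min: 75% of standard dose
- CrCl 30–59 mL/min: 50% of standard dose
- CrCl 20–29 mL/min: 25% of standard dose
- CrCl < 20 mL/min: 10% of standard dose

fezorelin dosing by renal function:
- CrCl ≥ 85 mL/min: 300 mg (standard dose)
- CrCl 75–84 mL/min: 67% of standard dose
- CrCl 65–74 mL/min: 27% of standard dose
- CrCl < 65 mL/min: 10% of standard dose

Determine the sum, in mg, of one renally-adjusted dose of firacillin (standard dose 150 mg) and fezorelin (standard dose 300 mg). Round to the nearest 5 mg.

CrCl = (140 − 83) × 70 / (72 × 3.13) = 3990.0 / 225.36 ≈ 17.7 mL/min
CrCl ≈ 18 mL/min.
firacillin: < 20 mL/min → 10% of 150 mg = 15 mg.
fezorelin: < 65 mL/min → 10% of 300 mg = 30 mg.
Total = 15 + 30 = 45 mg.

45 mg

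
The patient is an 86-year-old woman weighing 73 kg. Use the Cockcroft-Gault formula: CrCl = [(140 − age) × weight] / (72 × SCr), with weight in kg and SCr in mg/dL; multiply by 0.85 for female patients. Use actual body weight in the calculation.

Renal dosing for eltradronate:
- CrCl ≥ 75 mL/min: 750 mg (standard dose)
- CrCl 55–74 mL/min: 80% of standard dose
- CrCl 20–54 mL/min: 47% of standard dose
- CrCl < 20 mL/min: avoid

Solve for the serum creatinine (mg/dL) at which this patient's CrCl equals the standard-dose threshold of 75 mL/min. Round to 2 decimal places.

Standard dose requires CrCl ≥ 75 mL/min.
Set (140 − 86) × 73 × 0.85 / (72 × SCr) = 75
SCr = (140 − 86) × 73 × 0.85 / (72 × 75) = 0.620 mg/dL

0.62 mg/dL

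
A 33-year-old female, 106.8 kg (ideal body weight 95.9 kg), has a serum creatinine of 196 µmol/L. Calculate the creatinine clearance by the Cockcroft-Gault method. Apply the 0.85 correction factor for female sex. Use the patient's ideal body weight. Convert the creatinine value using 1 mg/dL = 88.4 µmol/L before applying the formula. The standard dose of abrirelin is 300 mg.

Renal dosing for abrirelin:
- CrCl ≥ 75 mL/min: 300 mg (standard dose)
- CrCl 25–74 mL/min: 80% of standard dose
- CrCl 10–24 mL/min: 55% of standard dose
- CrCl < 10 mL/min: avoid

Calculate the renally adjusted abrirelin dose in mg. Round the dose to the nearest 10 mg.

SCr = 196 / 88.4 = 2.217 mg/dL
CrCl = (140 − 33) × 95.9 / (72 × 2.217) × 0.85 = 10261.3 / 159.62 × 0.85 ≈ 54.6 mL/min
CrCl ≈ 55 mL/min → bracket 25–74 mL/min.
80% of 300 mg = 240 mg

240 mg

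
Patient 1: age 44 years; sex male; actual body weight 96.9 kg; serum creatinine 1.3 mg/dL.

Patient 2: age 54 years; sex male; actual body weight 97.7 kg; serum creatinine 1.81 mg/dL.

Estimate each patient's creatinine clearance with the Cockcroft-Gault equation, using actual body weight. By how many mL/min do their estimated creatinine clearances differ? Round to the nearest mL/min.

Patient 1: CrCl = (140 − 44) × 96.9 / (72 × 1.3) = 9302.4 / 93.60 ≈ 99.4 mL/min
Patient 2: CrCl = (140 − 54) × 97.7 / (72 × 1.81) = 8402.2 / 130.32 ≈ 64.5 mL/min
|99.4 − 64.5| = 34.9 mL/min

35 mL/min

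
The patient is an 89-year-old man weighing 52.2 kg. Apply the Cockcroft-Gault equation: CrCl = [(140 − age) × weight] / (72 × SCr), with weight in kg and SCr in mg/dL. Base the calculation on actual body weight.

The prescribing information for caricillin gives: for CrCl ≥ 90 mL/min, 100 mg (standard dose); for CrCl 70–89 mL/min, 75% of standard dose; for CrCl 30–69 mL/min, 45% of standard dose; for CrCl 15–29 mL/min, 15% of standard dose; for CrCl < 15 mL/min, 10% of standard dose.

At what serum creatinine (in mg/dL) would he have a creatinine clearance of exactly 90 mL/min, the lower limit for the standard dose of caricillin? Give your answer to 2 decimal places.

0.41 mg/dL

Standard dose requires CrCl ≥ 90 mL/min.
Set (140 − 89) × 52.2 / (72 × SCr) = 90
SCr = (140 − 89) × 52.2 / (72 × 90) = 0.411 mg/dL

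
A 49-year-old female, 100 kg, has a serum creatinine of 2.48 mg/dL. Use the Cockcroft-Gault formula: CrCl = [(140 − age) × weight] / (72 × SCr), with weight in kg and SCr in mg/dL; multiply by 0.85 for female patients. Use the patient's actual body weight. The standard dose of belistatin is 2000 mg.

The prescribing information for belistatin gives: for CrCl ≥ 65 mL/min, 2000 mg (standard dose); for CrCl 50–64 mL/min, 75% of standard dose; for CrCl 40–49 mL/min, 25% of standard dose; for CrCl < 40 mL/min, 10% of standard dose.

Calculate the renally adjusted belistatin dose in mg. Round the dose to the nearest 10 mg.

500 mg

CrCl = (140 − 49) × 100 / (72 × 2.48) × 0.85 = 9100.0 / 178.56 × 0.85 ≈ 43.3 mL/min
CrCl ≈ 43 mL/min → bracket 40–49 mL/min.
25% of 2000 mg = 500 mg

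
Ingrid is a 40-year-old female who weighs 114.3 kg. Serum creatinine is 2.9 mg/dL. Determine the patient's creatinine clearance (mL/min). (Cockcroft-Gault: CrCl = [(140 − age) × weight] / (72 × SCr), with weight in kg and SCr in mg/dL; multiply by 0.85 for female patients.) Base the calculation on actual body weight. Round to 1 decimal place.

CrCl = (140 − 40) × 114.3 / (72 × 2.9) × 0.85 = 11430.0 / 208.80 × 0.85 ≈ 46.5 mL/min

46.5 mL/min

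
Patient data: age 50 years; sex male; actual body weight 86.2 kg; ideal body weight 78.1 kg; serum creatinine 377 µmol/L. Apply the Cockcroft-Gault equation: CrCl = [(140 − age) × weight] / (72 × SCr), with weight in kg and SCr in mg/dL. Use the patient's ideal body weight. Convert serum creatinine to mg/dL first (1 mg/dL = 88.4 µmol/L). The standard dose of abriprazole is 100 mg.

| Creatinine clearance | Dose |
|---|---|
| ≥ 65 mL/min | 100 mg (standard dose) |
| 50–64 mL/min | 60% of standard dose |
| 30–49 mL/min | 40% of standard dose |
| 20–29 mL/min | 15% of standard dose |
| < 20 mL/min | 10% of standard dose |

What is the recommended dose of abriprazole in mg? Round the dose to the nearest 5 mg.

SCr = 377 / 88.4 = 4.265 mg/dL
CrCl = (140 − 50) × 78.1 / (72 × 4.265) = 7029.0 / 307.08 ≈ 22.9 mL/min
CrCl ≈ 23 mL/min → bracket 20–29 mL/min.
15% of 100 mg = 15 mg

15 mg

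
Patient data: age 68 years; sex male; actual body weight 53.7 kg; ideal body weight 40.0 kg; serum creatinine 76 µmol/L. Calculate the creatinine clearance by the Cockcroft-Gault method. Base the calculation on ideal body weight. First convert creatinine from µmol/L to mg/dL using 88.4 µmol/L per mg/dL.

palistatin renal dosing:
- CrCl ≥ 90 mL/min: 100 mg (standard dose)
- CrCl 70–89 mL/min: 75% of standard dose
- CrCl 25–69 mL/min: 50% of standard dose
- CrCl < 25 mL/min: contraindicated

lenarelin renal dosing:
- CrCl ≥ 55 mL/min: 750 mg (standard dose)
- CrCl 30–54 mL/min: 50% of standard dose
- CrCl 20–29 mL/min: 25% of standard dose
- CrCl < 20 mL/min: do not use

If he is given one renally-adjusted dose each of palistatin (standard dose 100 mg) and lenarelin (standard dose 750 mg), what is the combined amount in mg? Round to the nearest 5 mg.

425 mg

SCr = 76 / 88.4 = 0.86 mg/dL
CrCl = (140 − 68) × 40 / (72 × 0.86) = 2880.0 / 61.92 ≈ 46.5 mL/min
CrCl ≈ 47 mL/min.
palistatin: 25–69 mL/min → 50% of 100 mg = 50 mg.
lenarelin: 30–54 mL/min → 50% of 750 mg = 375 mg.
Total = 50 + 375 = 425 mg.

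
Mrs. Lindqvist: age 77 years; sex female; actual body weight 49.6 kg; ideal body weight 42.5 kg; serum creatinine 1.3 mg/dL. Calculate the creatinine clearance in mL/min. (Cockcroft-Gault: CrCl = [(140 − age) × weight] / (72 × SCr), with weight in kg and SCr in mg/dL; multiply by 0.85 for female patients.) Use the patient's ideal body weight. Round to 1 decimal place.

CrCl = (140 − 77) × 42.5 / (72 × 1.3) × 0.85 = 2677.5 / 93.60 × 0.85 ≈ 24.3 mL/min

24.3 mL/min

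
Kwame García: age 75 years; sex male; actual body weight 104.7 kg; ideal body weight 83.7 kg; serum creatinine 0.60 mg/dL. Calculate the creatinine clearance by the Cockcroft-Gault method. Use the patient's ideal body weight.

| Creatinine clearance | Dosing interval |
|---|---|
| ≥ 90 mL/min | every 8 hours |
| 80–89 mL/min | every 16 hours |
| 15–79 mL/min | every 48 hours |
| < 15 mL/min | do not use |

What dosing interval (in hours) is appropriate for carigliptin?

every 8 hours

CrCl = (140 − 75) × 83.7 / (72 × 0.6) = 5440.5 / 43.20 ≈ 125.9 mL/min
CrCl ≈ 126 mL/min → bracket ≥ 90 mL/min → every 8 hours.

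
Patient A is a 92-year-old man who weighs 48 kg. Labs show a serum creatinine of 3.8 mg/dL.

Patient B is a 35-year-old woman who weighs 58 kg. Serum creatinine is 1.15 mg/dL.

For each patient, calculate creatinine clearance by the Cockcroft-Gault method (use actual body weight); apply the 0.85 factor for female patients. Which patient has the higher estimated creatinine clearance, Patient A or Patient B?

Patient B

Patient A: CrCl = (140 − 92) × 48 / (72 × 3.8) = 2304.0 / 273.60 ≈ 8.4 mL/min
Patient B: CrCl = (140 − 35) × 58 / (72 × 1.15) × 0.85 = 6090.0 / 82.80 × 0.85 ≈ 62.5 mL/min
8.4 vs 62.5 mL/min → Patient B is higher.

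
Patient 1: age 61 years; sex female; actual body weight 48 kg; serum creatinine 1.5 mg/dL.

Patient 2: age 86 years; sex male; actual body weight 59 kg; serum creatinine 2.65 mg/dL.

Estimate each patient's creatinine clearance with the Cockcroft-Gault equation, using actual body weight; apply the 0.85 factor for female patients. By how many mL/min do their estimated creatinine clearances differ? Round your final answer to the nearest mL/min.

Patient 1: CrCl = (140 − 61) × 48 / (72 × 1.5) × 0.85 = 3792.0 / 108.00 × 0.85 ≈ 29.8 mL/min
Patient 2: CrCl = (140 − 86) × 59 / (72 × 2.65) = 3186.0 / 190.80 ≈ 16.7 mL/min
|29.8 − 16.7| = 13.1 mL/min

13 mL/min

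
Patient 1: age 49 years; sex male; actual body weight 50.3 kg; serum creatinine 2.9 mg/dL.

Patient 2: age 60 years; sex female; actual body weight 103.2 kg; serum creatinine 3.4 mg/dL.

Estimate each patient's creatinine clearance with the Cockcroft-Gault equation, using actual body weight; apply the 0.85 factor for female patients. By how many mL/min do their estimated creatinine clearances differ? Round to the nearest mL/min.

7 mL/min

Patient 1: CrCl = (140 − 49) × 50.3 / (72 × 2.9) = 4577.3 / 208.80 ≈ 21.9 mL/min
Patient 2: CrCl = (140 − 60) × 103.2 / (72 × 3.4) × 0.85 = 8256.0 / 244.80 × 0.85 ≈ 28.7 mL/min
|21.9 − 28.7| = 6.8 mL/min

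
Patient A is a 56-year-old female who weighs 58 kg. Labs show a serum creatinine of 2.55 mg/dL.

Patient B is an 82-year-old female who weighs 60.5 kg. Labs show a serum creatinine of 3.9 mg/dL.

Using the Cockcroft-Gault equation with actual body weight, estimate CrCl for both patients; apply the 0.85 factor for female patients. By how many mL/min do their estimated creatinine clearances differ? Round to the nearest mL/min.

12 mL/min

Patient A: CrCl = (140 − 56) × 58 / (72 × 2.55) × 0.85 = 4872.0 / 183.60 × 0.85 ≈ 22.6 mL/min
Patient B: CrCl = (140 − 82) × 60.5 / (72 × 3.9) × 0.85 = 3509.0 / 280.80 × 0.85 ≈ 10.6 mL/min
|22.6 − 10.6| = 12.0 mL/min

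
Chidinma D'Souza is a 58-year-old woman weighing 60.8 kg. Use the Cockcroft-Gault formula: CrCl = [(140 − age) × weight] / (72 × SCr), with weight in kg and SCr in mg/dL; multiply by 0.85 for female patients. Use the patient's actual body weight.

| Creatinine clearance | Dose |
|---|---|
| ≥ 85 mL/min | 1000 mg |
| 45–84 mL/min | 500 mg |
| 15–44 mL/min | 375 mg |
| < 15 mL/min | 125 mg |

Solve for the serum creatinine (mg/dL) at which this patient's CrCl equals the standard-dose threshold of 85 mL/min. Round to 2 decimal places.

Standard dose requires CrCl ≥ 85 mL/min.
Set (140 − 58) × 60.8 × 0.85 / (72 × SCr) = 85
SCr = (140 − 58) × 60.8 × 0.85 / (72 × 85) = 0.692 mg/dL

0.69 mg/dL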